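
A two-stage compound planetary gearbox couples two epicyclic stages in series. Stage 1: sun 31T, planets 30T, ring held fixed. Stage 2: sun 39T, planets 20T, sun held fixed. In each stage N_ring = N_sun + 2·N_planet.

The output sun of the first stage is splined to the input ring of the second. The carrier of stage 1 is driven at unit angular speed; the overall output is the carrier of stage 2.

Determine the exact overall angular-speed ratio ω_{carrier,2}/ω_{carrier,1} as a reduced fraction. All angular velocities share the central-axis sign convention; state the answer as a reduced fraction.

Stage 1: N_ring = 31 + 2·30 = 91
Stage 1: 31(ω_s−ω_c) = −91(ω_r−ω_c),  ω_r=0, ω_c=1
Stage 1: ω_s = 1 − (91/31)(0−1) = 122/31
  ⇒ ω_s¹/ω_c¹ = 122/31
Stage 2: N_ring = 39 + 2·20 = 79
Stage 2: 39(ω_s−ω_c) = −79(ω_r−ω_c),  ω_s=0, ω_r=1
Stage 2: 39(0−ω_c) = −79(1−ω_c)  ⇒  118ω_c = 79  ⇒  ω_c = 79/118
  ⇒ ω_c²/ω_r² = 79/118
Coupling ω_r² = ω_s¹ ⇒ overall = 122/31 × 79/118 = 4819/1829

4819/1829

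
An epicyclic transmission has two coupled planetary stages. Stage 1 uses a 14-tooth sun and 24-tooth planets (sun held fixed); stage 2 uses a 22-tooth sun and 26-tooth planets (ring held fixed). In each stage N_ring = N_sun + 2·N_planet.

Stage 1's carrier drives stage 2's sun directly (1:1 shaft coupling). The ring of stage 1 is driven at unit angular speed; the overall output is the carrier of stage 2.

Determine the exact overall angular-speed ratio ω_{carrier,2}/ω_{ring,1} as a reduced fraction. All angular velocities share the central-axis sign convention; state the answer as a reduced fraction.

Stage 1: N_ring = 14 + 2·24 = 62
Stage 1: 14(ω_s−ω_c) = −62(ω_r−ω_c),  ω_s=0, ω_r=1
Stage 1: 14(0−ω_c) = −62(1−ω_c)  ⇒  76ω_c = 62  ⇒  ω_c = 31/38
  ⇒ ω_c¹/ω_r¹ = 31/38
Stage 2: N_ring = 22 + 2·26 = 74
Stage 2: 22(ω_s−ω_c) = −74(ω_r−ω_c),  ω_r=0, ω_s=1
Stage 2: 22(1−ω_c) = −74(0−ω_c)  ⇒  96ω_c = 22  ⇒  ω_c = 11/48
  ⇒ ω_c²/ω_s² = 11/48
Coupling ω_s² = ω_c¹ ⇒ overall = 31/38 × 11/48 = 341/1824

341/1824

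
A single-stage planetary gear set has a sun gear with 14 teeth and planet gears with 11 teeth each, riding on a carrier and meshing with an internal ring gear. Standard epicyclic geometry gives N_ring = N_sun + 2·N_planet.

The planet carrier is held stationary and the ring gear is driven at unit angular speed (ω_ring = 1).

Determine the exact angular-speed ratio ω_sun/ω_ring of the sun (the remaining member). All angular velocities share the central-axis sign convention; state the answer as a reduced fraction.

-18/7

N_ring = 14 + 2·11 = 36
14(ω_s−ω_c) = −36(ω_r−ω_c),  ω_c=0, ω_r=1
ω_s = 0 − (36/14)(1−0) = -18/7
ω_s/ω_r = -18/7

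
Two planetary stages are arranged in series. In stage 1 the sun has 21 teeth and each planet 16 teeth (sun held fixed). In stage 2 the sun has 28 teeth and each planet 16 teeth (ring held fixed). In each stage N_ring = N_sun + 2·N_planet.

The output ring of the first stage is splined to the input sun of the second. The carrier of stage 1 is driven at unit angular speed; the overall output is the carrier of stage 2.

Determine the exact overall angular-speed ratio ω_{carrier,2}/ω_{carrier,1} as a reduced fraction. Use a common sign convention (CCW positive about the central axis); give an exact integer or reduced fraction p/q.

259/583

Stage 1: N_ring = 21 + 2·16 = 53
Stage 1: 21(ω_s−ω_c) = −53(ω_r−ω_c),  ω_s=0, ω_c=1
Stage 1: ω_r = 1 − (21/53)(0−1) = 74/53
  ⇒ ω_r¹/ω_c¹ = 74/53
Stage 2: N_ring = 28 + 2·16 = 60
Stage 2: 28(ω_s−ω_c) = −60(ω_r−ω_c),  ω_r=0, ω_s=1
Stage 2: 28(1−ω_c) = −60(0−ω_c)  ⇒  88ω_c = 28  ⇒  ω_c = 7/22
  ⇒ ω_c²/ω_s² = 7/22
Coupling ω_s² = ω_r¹ ⇒ overall = 74/53 × 7/22 = 259/583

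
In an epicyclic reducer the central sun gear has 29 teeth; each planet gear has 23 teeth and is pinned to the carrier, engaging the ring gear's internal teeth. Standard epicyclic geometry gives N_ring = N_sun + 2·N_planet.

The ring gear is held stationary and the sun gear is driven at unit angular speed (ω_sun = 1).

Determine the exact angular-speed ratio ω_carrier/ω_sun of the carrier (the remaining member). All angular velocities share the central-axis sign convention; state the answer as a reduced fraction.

29/104

N_ring = 29 + 2·23 = 75
29(ω_s−ω_c) = −75(ω_r−ω_c),  ω_r=0, ω_s=1
29(1−ω_c) = −75(0−ω_c)  ⇒  104ω_c = 29  ⇒  ω_c = 29/104
ω_c/ω_s = 29/104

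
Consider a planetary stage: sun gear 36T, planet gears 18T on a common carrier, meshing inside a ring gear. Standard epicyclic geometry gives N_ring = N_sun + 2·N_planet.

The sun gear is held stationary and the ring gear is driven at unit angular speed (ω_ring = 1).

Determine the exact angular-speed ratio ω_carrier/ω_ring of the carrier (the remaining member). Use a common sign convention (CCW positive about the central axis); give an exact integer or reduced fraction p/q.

N_ring = 36 + 2·18 = 72
36(ω_s−ω_c) = −72(ω_r−ω_c),  ω_s=0, ω_r=1
36(0−ω_c) = −72(1−ω_c)  ⇒  108ω_c = 72  ⇒  ω_c = 2/3
ω_c/ω_r = 2/3

2/3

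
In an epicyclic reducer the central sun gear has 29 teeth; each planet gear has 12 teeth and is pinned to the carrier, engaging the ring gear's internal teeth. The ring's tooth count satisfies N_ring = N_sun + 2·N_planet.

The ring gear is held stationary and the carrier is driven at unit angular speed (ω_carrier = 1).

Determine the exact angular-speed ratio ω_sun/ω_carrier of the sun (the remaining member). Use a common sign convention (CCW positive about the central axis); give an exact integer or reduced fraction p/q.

82/29

N_ring = 29 + 2·12 = 53
29(ω_s−ω_c) = −53(ω_r−ω_c),  ω_r=0, ω_c=1
ω_s = 1 − (53/29)(0−1) = 82/29
ω_s/ω_c = 82/29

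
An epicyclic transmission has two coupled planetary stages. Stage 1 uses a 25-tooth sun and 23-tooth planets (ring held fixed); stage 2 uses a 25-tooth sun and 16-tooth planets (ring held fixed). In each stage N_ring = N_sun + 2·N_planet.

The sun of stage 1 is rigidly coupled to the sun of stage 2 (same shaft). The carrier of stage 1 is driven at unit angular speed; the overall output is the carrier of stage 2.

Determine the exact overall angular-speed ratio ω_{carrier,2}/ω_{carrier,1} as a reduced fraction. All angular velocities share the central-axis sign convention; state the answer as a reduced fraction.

Stage 1: N_ring = 25 + 2·23 = 71
Stage 1: 25(ω_s−ω_c) = −71(ω_r−ω_c),  ω_r=0, ω_c=1
Stage 1: ω_s = 1 − (71/25)(0−1) = 96/25
  ⇒ ω_s¹/ω_c¹ = 96/25
Stage 2: N_ring = 25 + 2·16 = 57
Stage 2: 25(ω_s−ω_c) = −57(ω_r−ω_c),  ω_r=0, ω_s=1
Stage 2: 25(1−ω_c) = −57(0−ω_c)  ⇒  82ω_c = 25  ⇒  ω_c = 25/82
  ⇒ ω_c²/ω_s² = 25/82
Coupling ω_s² = ω_s¹ ⇒ overall = 96/25 × 25/82 = 48/41

48/41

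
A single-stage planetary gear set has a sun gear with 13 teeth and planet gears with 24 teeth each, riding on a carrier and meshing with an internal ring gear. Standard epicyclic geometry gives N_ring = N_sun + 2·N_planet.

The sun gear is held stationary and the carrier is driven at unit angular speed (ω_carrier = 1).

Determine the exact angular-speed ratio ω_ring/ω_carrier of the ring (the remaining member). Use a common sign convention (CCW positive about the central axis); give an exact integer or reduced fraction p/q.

74/61

N_ring = 13 + 2·24 = 61
13(ω_s−ω_c) = −61(ω_r−ω_c),  ω_s=0, ω_c=1
ω_r = 1 − (13/61)(0−1) = 74/61
ω_r/ω_c = 74/61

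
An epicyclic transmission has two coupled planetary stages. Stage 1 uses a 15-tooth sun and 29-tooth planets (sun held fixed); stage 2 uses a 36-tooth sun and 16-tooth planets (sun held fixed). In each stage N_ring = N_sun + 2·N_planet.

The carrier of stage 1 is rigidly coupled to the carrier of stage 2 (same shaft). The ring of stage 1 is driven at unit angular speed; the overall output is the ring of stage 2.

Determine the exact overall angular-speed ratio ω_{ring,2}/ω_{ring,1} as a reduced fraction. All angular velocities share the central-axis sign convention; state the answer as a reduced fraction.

949/748

Stage 1: N_ring = 15 + 2·29 = 73
Stage 1: 15(ω_s−ω_c) = −73(ω_r−ω_c),  ω_s=0, ω_r=1
Stage 1: 15(0−ω_c) = −73(1−ω_c)  ⇒  88ω_c = 73  ⇒  ω_c = 73/88
  ⇒ ω_c¹/ω_r¹ = 73/88
Stage 2: N_ring = 36 + 2·16 = 68
Stage 2: 36(ω_s−ω_c) = −68(ω_r−ω_c),  ω_s=0, ω_c=1
Stage 2: ω_r = 1 − (36/68)(0−1) = 26/17
  ⇒ ω_r²/ω_c² = 26/17
Coupling ω_c² = ω_c¹ ⇒ overall = 73/88 × 26/17 = 949/748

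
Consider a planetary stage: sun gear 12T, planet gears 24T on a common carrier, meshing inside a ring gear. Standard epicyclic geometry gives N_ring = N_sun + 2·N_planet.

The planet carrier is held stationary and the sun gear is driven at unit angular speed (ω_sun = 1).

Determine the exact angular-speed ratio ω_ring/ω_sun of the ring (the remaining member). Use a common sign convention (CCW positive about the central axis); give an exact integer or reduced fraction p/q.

-1/5

N_ring = 12 + 2·24 = 60
12(ω_s−ω_c) = −60(ω_r−ω_c),  ω_c=0, ω_s=1
ω_r = 0 − (12/60)(1−0) = -1/5
ω_r/ω_s = -1/5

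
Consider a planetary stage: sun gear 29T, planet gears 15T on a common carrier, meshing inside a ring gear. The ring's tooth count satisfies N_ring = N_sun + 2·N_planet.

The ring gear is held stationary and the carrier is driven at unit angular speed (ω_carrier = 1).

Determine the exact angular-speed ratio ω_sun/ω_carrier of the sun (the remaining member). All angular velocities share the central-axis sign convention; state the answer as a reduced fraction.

88/29

N_ring = 29 + 2·15 = 59
29(ω_s−ω_c) = −59(ω_r−ω_c),  ω_r=0, ω_c=1
ω_s = 1 − (59/29)(0−1) = 88/29
ω_s/ω_c = 88/29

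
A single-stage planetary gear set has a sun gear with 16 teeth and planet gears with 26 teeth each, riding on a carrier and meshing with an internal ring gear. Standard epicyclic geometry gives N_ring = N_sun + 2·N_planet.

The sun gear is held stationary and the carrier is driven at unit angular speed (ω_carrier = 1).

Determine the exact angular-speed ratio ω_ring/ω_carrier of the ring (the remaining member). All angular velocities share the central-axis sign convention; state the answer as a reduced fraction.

N_ring = 16 + 2·26 = 68
16(ω_s−ω_c) = −68(ω_r−ω_c),  ω_s=0, ω_c=1
ω_r = 1 − (16/68)(0−1) = 21/17
ω_r/ω_c = 21/17

21/17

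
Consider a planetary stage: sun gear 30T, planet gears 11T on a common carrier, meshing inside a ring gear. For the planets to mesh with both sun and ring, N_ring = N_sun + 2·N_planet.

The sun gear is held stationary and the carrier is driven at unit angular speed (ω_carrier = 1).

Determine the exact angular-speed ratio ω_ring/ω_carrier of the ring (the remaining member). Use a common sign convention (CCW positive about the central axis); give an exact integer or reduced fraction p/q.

N_ring = 30 + 2·11 = 52
30(ω_s−ω_c) = −52(ω_r−ω_c),  ω_s=0, ω_c=1
ω_r = 1 − (30/52)(0−1) = 41/26
ω_r/ω_c = 41/26

41/26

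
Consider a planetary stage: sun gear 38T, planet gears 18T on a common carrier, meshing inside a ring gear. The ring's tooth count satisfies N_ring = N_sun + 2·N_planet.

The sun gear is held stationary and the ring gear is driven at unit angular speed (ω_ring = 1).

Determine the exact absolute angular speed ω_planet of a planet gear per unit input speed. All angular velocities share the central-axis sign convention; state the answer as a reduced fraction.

37/18

N_ring = 38 + 2·18 = 74
38(ω_s−ω_c) = −74(ω_r−ω_c),  ω_s=0, ω_r=1
38(0−ω_c) = −74(1−ω_c)  ⇒  112ω_c = 74  ⇒  ω_c = 37/56
sun–planet: 38·(0−37/56) = −18·(ω_p−ω_c)  ⇒  ω_p−ω_c = −(38/18)·(-37/56) = 703/504
ω_p = 37/56 + 703/504 = 37/18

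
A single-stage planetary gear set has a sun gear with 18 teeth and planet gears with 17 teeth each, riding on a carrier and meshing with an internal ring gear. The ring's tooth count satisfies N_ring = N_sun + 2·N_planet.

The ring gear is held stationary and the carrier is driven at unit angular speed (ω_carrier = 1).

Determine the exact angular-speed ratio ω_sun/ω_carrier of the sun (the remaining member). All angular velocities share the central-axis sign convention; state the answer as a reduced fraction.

35/9

N_ring = 18 + 2·17 = 52
18(ω_s−ω_c) = −52(ω_r−ω_c),  ω_r=0, ω_c=1
ω_s = 1 − (52/18)(0−1) = 35/9
ω_s/ω_c = 35/9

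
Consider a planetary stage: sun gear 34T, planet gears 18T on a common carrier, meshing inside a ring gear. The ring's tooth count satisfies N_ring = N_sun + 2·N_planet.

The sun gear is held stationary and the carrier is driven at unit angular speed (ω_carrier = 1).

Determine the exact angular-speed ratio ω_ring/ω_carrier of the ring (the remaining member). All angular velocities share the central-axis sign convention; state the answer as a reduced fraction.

N_ring = 34 + 2·18 = 70
34(ω_s−ω_c) = −70(ω_r−ω_c),  ω_s=0, ω_c=1
ω_r = 1 − (34/70)(0−1) = 52/35
ω_r/ω_c = 52/35

52/35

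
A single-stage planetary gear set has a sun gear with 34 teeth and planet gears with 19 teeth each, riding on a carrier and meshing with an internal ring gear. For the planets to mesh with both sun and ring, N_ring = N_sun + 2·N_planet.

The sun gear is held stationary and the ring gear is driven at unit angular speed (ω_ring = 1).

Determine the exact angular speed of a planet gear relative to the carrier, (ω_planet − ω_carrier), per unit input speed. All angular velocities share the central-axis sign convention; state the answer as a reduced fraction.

N_ring = 34 + 2·19 = 72
34(ω_s−ω_c) = −72(ω_r−ω_c),  ω_s=0, ω_r=1
34(0−ω_c) = −72(1−ω_c)  ⇒  106ω_c = 72  ⇒  ω_c = 36/53
sun–planet: 34·(0−36/53) = −19·(ω_p−ω_c)  ⇒  ω_p−ω_c = −(34/19)·(-36/53) = 1224/1007

1224/1007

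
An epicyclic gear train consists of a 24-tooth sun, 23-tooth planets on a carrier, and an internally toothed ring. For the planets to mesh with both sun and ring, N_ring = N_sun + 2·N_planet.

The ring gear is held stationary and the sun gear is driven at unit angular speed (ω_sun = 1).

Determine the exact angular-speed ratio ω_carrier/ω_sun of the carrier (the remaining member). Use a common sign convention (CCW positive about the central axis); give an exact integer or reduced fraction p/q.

12/47

N_ring = 24 + 2·23 = 70
24(ω_s−ω_c) = −70(ω_r−ω_c),  ω_r=0, ω_s=1
24(1−ω_c) = −70(0−ω_c)  ⇒  94ω_c = 24  ⇒  ω_c = 12/47
ω_c/ω_s = 12/47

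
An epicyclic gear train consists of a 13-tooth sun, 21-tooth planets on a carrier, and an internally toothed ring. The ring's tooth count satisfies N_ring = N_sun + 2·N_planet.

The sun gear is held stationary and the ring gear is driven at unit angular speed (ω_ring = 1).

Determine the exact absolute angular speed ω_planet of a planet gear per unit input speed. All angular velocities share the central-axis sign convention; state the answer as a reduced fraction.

55/42

N_ring = 13 + 2·21 = 55
13(ω_s−ω_c) = −55(ω_r−ω_c),  ω_s=0, ω_r=1
13(0−ω_c) = −55(1−ω_c)  ⇒  68ω_c = 55  ⇒  ω_c = 55/68
sun–planet: 13·(0−55/68) = −21·(ω_p−ω_c)  ⇒  ω_p−ω_c = −(13/21)·(-55/68) = 715/1428
ω_p = 55/68 + 715/1428 = 55/42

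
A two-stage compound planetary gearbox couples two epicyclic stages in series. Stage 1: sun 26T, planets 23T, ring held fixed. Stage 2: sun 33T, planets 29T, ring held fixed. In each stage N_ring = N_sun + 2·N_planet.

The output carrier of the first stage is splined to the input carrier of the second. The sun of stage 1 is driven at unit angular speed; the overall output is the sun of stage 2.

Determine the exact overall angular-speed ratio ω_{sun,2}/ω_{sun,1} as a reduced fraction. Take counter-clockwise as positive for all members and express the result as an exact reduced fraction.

Stage 1: N_ring = 26 + 2·23 = 72
Stage 1: 26(ω_s−ω_c) = −72(ω_r−ω_c),  ω_r=0, ω_s=1
Stage 1: 26(1−ω_c) = −72(0−ω_c)  ⇒  98ω_c = 26  ⇒  ω_c = 13/49
  ⇒ ω_c¹/ω_s¹ = 13/49
Stage 2: N_ring = 33 + 2·29 = 91
Stage 2: 33(ω_s−ω_c) = −91(ω_r−ω_c),  ω_r=0, ω_c=1
Stage 2: ω_s = 1 − (91/33)(0−1) = 124/33
  ⇒ ω_s²/ω_c² = 124/33
Coupling ω_c² = ω_c¹ ⇒ overall = 13/49 × 124/33 = 1612/1617

1612/1617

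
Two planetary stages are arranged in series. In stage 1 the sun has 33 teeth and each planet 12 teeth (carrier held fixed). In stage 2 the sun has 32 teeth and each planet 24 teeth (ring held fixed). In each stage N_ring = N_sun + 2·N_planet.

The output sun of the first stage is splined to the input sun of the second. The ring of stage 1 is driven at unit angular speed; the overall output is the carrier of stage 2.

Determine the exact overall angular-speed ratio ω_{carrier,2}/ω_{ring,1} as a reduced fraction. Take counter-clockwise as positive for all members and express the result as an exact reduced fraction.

Stage 1: N_ring = 33 + 2·12 = 57
Stage 1: 33(ω_s−ω_c) = −57(ω_r−ω_c),  ω_c=0, ω_r=1
Stage 1: ω_s = 0 − (57/33)(1−0) = -19/11
  ⇒ ω_s¹/ω_r¹ = -19/11
Stage 2: N_ring = 32 + 2·24 = 80
Stage 2: 32(ω_s−ω_c) = −80(ω_r−ω_c),  ω_r=0, ω_s=1
Stage 2: 32(1−ω_c) = −80(0−ω_c)  ⇒  112ω_c = 32  ⇒  ω_c = 2/7
  ⇒ ω_c²/ω_s² = 2/7
Coupling ω_s² = ω_s¹ ⇒ overall = -19/11 × 2/7 = -38/77

-38/77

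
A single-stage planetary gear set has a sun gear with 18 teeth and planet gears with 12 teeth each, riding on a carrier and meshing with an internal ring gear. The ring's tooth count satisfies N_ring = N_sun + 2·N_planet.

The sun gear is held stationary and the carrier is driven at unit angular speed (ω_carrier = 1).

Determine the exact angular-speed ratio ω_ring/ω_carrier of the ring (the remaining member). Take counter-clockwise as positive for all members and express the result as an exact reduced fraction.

N_ring = 18 + 2·12 = 42
18(ω_s−ω_c) = −42(ω_r−ω_c),  ω_s=0, ω_c=1
ω_r = 1 − (18/42)(0−1) = 10/7
ω_r/ω_c = 10/7

10/7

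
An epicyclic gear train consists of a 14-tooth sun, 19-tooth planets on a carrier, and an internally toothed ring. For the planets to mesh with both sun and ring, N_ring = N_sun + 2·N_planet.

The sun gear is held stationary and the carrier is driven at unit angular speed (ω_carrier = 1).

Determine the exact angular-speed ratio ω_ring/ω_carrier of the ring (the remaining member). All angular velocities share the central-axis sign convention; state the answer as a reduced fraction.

N_ring = 14 + 2·19 = 52
14(ω_s−ω_c) = −52(ω_r−ω_c),  ω_s=0, ω_c=1
ω_r = 1 − (14/52)(0−1) = 33/26
ω_r/ω_c = 33/26

33/26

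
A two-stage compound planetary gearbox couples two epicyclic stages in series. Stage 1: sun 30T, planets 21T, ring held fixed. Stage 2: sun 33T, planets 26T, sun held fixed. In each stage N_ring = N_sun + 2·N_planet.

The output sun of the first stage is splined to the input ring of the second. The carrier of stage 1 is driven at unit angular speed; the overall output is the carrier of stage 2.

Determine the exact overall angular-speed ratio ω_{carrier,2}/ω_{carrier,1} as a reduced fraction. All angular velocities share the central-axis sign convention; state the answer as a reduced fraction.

Stage 1: N_ring = 30 + 2·21 = 72
Stage 1: 30(ω_s−ω_c) = −72(ω_r−ω_c),  ω_r=0, ω_c=1
Stage 1: ω_s = 1 − (72/30)(0−1) = 17/5
  ⇒ ω_s¹/ω_c¹ = 17/5
Stage 2: N_ring = 33 + 2·26 = 85
Stage 2: 33(ω_s−ω_c) = −85(ω_r−ω_c),  ω_s=0, ω_r=1
Stage 2: 33(0−ω_c) = −85(1−ω_c)  ⇒  118ω_c = 85  ⇒  ω_c = 85/118
  ⇒ ω_c²/ω_r² = 85/118
Coupling ω_r² = ω_s¹ ⇒ overall = 17/5 × 85/118 = 289/118

289/118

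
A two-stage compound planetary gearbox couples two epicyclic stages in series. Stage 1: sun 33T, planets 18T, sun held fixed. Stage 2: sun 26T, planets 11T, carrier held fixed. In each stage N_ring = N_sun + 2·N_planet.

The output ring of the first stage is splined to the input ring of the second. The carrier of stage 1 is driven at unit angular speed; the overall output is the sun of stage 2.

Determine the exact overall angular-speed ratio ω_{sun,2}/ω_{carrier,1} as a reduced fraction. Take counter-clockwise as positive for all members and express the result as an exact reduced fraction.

-816/299

Stage 1: N_ring = 33 + 2·18 = 69
Stage 1: 33(ω_s−ω_c) = −69(ω_r−ω_c),  ω_s=0, ω_c=1
Stage 1: ω_r = 1 − (33/69)(0−1) = 34/23
  ⇒ ω_r¹/ω_c¹ = 34/23
Stage 2: N_ring = 26 + 2·11 = 48
Stage 2: 26(ω_s−ω_c) = −48(ω_r−ω_c),  ω_c=0, ω_r=1
Stage 2: ω_s = 0 − (48/26)(1−0) = -24/13
  ⇒ ω_s²/ω_r² = -24/13
Coupling ω_r² = ω_r¹ ⇒ overall = 34/23 × -24/13 = -816/299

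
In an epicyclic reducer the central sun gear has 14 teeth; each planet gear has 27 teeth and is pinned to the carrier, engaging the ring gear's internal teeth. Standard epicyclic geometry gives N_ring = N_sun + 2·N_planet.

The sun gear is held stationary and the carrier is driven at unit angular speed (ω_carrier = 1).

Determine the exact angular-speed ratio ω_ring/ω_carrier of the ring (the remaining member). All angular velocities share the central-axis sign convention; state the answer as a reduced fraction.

41/34

N_ring = 14 + 2·27 = 68
14(ω_s−ω_c) = −68(ω_r−ω_c),  ω_s=0, ω_c=1
ω_r = 1 − (14/68)(0−1) = 41/34
ω_r/ω_c = 41/34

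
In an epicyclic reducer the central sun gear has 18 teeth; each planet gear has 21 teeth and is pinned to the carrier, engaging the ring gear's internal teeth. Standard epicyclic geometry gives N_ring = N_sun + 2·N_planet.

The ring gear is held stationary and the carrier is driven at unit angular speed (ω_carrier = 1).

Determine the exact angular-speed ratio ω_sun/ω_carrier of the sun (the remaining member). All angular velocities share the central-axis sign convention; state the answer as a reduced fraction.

N_ring = 18 + 2·21 = 60
18(ω_s−ω_c) = −60(ω_r−ω_c),  ω_r=0, ω_c=1
ω_s = 1 − (60/18)(0−1) = 13/3
ω_s/ω_c = 13/3

13/3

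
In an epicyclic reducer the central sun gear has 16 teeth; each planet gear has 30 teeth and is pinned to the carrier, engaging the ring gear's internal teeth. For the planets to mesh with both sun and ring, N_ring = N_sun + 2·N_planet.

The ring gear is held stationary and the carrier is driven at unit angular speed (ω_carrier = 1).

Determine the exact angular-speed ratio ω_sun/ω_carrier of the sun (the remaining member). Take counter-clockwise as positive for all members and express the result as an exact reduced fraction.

23/4

N_ring = 16 + 2·30 = 76
16(ω_s−ω_c) = −76(ω_r−ω_c),  ω_r=0, ω_c=1
ω_s = 1 − (76/16)(0−1) = 23/4
ω_s/ω_c = 23/4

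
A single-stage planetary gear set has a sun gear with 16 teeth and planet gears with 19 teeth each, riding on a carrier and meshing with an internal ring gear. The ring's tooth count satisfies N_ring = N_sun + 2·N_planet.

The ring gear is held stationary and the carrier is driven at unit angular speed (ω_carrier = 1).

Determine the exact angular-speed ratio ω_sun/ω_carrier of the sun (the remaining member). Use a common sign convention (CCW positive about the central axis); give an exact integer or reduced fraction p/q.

35/8

N_ring = 16 + 2·19 = 54
16(ω_s−ω_c) = −54(ω_r−ω_c),  ω_r=0, ω_c=1
ω_s = 1 − (54/16)(0−1) = 35/8
ω_s/ω_c = 35/8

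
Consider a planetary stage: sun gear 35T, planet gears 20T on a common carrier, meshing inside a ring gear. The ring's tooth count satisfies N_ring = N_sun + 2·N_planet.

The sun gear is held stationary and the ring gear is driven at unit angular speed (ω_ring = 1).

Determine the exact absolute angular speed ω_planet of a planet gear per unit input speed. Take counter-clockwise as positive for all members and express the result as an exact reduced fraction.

15/8

N_ring = 35 + 2·20 = 75
35(ω_s−ω_c) = −75(ω_r−ω_c),  ω_s=0, ω_r=1
35(0−ω_c) = −75(1−ω_c)  ⇒  110ω_c = 75  ⇒  ω_c = 15/22
sun–planet: 35·(0−15/22) = −20·(ω_p−ω_c)  ⇒  ω_p−ω_c = −(35/20)·(-15/22) = 105/88
ω_p = 15/22 + 105/88 = 15/8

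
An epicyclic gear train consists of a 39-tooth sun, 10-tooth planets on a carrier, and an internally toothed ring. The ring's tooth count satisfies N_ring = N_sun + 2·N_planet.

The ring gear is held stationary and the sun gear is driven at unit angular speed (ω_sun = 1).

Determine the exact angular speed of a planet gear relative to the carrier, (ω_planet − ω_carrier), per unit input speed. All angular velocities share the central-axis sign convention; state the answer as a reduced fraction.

-2301/980

N_ring = 39 + 2·10 = 59
39(ω_s−ω_c) = −59(ω_r−ω_c),  ω_r=0, ω_s=1
39(1−ω_c) = −59(0−ω_c)  ⇒  98ω_c = 39  ⇒  ω_c = 39/98
sun–planet: 39·(1−39/98) = −10·(ω_p−ω_c)  ⇒  ω_p−ω_c = −(39/10)·(59/98) = -2301/980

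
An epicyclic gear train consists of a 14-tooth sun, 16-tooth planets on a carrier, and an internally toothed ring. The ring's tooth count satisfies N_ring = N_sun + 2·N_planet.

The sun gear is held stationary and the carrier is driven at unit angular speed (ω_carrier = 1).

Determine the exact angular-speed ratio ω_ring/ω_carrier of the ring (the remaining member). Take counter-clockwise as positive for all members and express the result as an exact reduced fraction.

30/23

N_ring = 14 + 2·16 = 46
14(ω_s−ω_c) = −46(ω_r−ω_c),  ω_s=0, ω_c=1
ω_r = 1 − (14/46)(0−1) = 30/23
ω_r/ω_c = 30/23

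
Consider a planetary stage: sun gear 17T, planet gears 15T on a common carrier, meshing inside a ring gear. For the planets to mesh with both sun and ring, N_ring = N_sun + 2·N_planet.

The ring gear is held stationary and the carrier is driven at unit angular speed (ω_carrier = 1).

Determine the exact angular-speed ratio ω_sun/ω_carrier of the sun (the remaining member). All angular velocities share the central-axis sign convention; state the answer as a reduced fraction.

N_ring = 17 + 2·15 = 47
17(ω_s−ω_c) = −47(ω_r−ω_c),  ω_r=0, ω_c=1
ω_s = 1 − (47/17)(0−1) = 64/17
ω_s/ω_c = 64/17

64/17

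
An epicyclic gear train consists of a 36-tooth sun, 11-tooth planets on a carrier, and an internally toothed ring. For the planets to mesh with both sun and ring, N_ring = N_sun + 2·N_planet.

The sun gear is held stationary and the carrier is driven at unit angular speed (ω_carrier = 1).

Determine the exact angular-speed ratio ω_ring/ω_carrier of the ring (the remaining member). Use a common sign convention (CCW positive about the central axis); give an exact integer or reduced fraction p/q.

47/29

N_ring = 36 + 2·11 = 58
36(ω_s−ω_c) = −58(ω_r−ω_c),  ω_s=0, ω_c=1
ω_r = 1 − (36/58)(0−1) = 47/29
ω_r/ω_c = 47/29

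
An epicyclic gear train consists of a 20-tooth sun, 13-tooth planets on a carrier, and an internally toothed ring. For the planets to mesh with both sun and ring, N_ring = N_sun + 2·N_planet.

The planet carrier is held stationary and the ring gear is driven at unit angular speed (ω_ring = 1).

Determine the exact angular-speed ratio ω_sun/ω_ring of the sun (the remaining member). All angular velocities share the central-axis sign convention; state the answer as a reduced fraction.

N_ring = 20 + 2·13 = 46
20(ω_s−ω_c) = −46(ω_r−ω_c),  ω_c=0, ω_r=1
ω_s = 0 − (46/20)(1−0) = -23/10
ω_s/ω_r = -23/10

-23/10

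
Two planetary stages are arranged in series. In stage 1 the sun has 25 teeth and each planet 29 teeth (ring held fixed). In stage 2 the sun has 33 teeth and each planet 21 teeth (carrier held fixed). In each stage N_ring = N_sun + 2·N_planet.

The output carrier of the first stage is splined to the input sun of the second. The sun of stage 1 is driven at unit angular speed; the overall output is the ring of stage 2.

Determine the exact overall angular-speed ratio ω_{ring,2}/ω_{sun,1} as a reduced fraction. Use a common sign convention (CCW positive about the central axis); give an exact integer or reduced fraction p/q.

Stage 1: N_ring = 25 + 2·29 = 83
Stage 1: 25(ω_s−ω_c) = −83(ω_r−ω_c),  ω_r=0, ω_s=1
Stage 1: 25(1−ω_c) = −83(0−ω_c)  ⇒  108ω_c = 25  ⇒  ω_c = 25/108
  ⇒ ω_c¹/ω_s¹ = 25/108
Stage 2: N_ring = 33 + 2·21 = 75
Stage 2: 33(ω_s−ω_c) = −75(ω_r−ω_c),  ω_c=0, ω_s=1
Stage 2: ω_r = 0 − (33/75)(1−0) = -11/25
  ⇒ ω_r²/ω_s² = -11/25
Coupling ω_s² = ω_c¹ ⇒ overall = 25/108 × -11/25 = -11/108

-11/108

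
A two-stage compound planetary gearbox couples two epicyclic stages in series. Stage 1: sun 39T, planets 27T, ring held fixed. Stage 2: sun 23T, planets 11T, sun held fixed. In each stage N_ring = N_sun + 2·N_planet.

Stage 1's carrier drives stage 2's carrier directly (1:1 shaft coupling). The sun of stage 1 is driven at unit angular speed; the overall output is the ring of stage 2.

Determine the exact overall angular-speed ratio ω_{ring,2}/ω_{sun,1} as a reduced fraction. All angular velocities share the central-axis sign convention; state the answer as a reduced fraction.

221/495

Stage 1: N_ring = 39 + 2·27 = 93
Stage 1: 39(ω_s−ω_c) = −93(ω_r−ω_c),  ω_r=0, ω_s=1
Stage 1: 39(1−ω_c) = −93(0−ω_c)  ⇒  132ω_c = 39  ⇒  ω_c = 13/44
  ⇒ ω_c¹/ω_s¹ = 13/44
Stage 2: N_ring = 23 + 2·11 = 45
Stage 2: 23(ω_s−ω_c) = −45(ω_r−ω_c),  ω_s=0, ω_c=1
Stage 2: ω_r = 1 − (23/45)(0−1) = 68/45
  ⇒ ω_r²/ω_c² = 68/45
Coupling ω_c² = ω_c¹ ⇒ overall = 13/44 × 68/45 = 221/495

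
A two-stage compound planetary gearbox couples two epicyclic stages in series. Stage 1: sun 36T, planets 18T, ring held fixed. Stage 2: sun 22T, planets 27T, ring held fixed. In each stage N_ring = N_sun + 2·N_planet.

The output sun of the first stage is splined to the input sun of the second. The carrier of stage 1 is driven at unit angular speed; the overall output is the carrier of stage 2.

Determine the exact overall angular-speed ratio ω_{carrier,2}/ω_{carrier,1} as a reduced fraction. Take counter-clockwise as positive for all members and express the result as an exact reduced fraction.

Stage 1: N_ring = 36 + 2·18 = 72
Stage 1: 36(ω_s−ω_c) = −72(ω_r−ω_c),  ω_r=0, ω_c=1
Stage 1: ω_s = 1 − (72/36)(0−1) = 3
  ⇒ ω_s¹/ω_c¹ = 3
Stage 2: N_ring = 22 + 2·27 = 76
Stage 2: 22(ω_s−ω_c) = −76(ω_r−ω_c),  ω_r=0, ω_s=1
Stage 2: 22(1−ω_c) = −76(0−ω_c)  ⇒  98ω_c = 22  ⇒  ω_c = 11/49
  ⇒ ω_c²/ω_s² = 11/49
Coupling ω_s² = ω_s¹ ⇒ overall = 3 × 11/49 = 33/49

33/49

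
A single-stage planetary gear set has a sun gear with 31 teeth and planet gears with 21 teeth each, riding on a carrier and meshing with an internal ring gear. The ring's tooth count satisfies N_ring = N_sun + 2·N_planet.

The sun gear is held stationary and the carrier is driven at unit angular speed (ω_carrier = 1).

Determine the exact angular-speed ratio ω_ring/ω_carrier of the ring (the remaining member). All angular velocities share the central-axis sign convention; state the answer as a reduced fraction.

104/73

N_ring = 31 + 2·21 = 73
31(ω_s−ω_c) = −73(ω_r−ω_c),  ω_s=0, ω_c=1
ω_r = 1 − (31/73)(0−1) = 104/73
ω_r/ω_c = 104/73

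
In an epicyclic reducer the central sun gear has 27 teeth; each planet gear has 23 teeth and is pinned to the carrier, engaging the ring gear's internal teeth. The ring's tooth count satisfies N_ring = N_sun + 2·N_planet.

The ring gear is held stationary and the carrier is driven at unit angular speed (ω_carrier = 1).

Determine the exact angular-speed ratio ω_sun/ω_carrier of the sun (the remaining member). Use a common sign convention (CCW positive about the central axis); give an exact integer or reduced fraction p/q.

100/27

N_ring = 27 + 2·23 = 73
27(ω_s−ω_c) = −73(ω_r−ω_c),  ω_r=0, ω_c=1
ω_s = 1 − (73/27)(0−1) = 100/27
ω_s/ω_c = 100/27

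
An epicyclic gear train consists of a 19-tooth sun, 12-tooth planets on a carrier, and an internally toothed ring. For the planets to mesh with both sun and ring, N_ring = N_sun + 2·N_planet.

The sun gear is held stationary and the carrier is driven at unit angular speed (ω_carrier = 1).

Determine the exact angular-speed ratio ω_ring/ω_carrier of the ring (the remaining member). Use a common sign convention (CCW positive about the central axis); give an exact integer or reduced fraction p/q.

N_ring = 19 + 2·12 = 43
19(ω_s−ω_c) = −43(ω_r−ω_c),  ω_s=0, ω_c=1
ω_r = 1 − (19/43)(0−1) = 62/43
ω_r/ω_c = 62/43

62/43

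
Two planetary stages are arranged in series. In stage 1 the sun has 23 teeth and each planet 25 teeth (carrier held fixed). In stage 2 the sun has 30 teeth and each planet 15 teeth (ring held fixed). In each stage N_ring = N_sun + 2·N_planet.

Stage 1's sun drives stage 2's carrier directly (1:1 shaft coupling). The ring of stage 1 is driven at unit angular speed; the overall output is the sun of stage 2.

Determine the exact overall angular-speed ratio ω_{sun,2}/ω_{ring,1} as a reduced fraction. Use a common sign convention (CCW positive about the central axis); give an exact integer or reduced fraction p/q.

Stage 1: N_ring = 23 + 2·25 = 73
Stage 1: 23(ω_s−ω_c) = −73(ω_r−ω_c),  ω_c=0, ω_r=1
Stage 1: ω_s = 0 − (73/23)(1−0) = -73/23
  ⇒ ω_s¹/ω_r¹ = -73/23
Stage 2: N_ring = 30 + 2·15 = 60
Stage 2: 30(ω_s−ω_c) = −60(ω_r−ω_c),  ω_r=0, ω_c=1
Stage 2: ω_s = 1 − (60/30)(0−1) = 3
  ⇒ ω_s²/ω_c² = 3
Coupling ω_c² = ω_s¹ ⇒ overall = -73/23 × 3 = -219/23

-219/23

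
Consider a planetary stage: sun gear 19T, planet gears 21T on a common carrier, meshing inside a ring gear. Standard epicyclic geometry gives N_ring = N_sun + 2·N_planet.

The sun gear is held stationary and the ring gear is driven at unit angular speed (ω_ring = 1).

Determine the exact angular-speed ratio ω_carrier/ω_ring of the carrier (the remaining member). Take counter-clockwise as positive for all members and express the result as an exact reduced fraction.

61/80

N_ring = 19 + 2·21 = 61
19(ω_s−ω_c) = −61(ω_r−ω_c),  ω_s=0, ω_r=1
19(0−ω_c) = −61(1−ω_c)  ⇒  80ω_c = 61  ⇒  ω_c = 61/80
ω_c/ω_r = 61/80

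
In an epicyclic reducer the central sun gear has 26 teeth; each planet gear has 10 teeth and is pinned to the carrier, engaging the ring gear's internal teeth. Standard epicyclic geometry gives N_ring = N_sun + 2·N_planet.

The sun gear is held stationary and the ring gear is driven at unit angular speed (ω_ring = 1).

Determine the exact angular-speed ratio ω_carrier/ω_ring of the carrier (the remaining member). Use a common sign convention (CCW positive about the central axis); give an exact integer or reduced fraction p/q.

23/36

N_ring = 26 + 2·10 = 46
26(ω_s−ω_c) = −46(ω_r−ω_c),  ω_s=0, ω_r=1
26(0−ω_c) = −46(1−ω_c)  ⇒  72ω_c = 46  ⇒  ω_c = 23/36
ω_c/ω_r = 23/36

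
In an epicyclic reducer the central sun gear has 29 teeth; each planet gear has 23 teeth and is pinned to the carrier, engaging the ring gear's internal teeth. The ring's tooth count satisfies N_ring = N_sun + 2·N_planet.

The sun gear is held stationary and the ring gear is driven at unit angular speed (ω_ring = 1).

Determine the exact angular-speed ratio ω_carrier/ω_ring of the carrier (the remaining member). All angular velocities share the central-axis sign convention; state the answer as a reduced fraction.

75/104

N_ring = 29 + 2·23 = 75
29(ω_s−ω_c) = −75(ω_r−ω_c),  ω_s=0, ω_r=1
29(0−ω_c) = −75(1−ω_c)  ⇒  104ω_c = 75  ⇒  ω_c = 75/104
ω_c/ω_r = 75/104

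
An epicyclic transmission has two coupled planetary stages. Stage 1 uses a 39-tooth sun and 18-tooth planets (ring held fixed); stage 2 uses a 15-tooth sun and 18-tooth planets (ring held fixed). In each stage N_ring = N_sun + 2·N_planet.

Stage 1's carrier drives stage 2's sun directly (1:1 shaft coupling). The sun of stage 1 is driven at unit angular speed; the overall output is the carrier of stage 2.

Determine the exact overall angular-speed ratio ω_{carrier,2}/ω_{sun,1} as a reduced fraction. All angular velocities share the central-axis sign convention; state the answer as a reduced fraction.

65/836

Stage 1: N_ring = 39 + 2·18 = 75
Stage 1: 39(ω_s−ω_c) = −75(ω_r−ω_c),  ω_r=0, ω_s=1
Stage 1: 39(1−ω_c) = −75(0−ω_c)  ⇒  114ω_c = 39  ⇒  ω_c = 13/38
  ⇒ ω_c¹/ω_s¹ = 13/38
Stage 2: N_ring = 15 + 2·18 = 51
Stage 2: 15(ω_s−ω_c) = −51(ω_r−ω_c),  ω_r=0, ω_s=1
Stage 2: 15(1−ω_c) = −51(0−ω_c)  ⇒  66ω_c = 15  ⇒  ω_c = 5/22
  ⇒ ω_c²/ω_s² = 5/22
Coupling ω_s² = ω_c¹ ⇒ overall = 13/38 × 5/22 = 65/836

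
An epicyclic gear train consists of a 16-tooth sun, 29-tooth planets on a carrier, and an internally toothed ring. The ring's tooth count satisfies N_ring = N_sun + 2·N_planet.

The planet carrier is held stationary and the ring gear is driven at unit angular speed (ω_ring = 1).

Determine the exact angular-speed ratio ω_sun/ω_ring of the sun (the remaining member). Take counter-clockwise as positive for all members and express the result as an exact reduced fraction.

-37/8

N_ring = 16 + 2·29 = 74
16(ω_s−ω_c) = −74(ω_r−ω_c),  ω_c=0, ω_r=1
ω_s = 0 − (74/16)(1−0) = -37/8
ω_s/ω_r = -37/8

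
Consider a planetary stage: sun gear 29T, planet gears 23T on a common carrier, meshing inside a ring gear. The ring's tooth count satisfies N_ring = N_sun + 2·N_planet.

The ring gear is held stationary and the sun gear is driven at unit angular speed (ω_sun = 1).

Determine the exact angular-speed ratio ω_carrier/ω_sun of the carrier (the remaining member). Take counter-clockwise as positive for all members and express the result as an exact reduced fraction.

N_ring = 29 + 2·23 = 75
29(ω_s−ω_c) = −75(ω_r−ω_c),  ω_r=0, ω_s=1
29(1−ω_c) = −75(0−ω_c)  ⇒  104ω_c = 29  ⇒  ω_c = 29/104
ω_c/ω_s = 29/104

29/104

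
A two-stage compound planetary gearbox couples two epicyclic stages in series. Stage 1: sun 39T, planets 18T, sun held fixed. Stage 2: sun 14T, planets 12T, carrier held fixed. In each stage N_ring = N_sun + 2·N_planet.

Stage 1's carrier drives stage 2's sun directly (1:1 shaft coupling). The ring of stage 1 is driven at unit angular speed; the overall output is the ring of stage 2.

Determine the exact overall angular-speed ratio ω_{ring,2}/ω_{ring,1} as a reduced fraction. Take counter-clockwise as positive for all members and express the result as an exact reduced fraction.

-175/722

Stage 1: N_ring = 39 + 2·18 = 75
Stage 1: 39(ω_s−ω_c) = −75(ω_r−ω_c),  ω_s=0, ω_r=1
Stage 1: 39(0−ω_c) = −75(1−ω_c)  ⇒  114ω_c = 75  ⇒  ω_c = 25/38
  ⇒ ω_c¹/ω_r¹ = 25/38
Stage 2: N_ring = 14 + 2·12 = 38
Stage 2: 14(ω_s−ω_c) = −38(ω_r−ω_c),  ω_c=0, ω_s=1
Stage 2: ω_r = 0 − (14/38)(1−0) = -7/19
  ⇒ ω_r²/ω_s² = -7/19
Coupling ω_s² = ω_c¹ ⇒ overall = 25/38 × -7/19 = -175/722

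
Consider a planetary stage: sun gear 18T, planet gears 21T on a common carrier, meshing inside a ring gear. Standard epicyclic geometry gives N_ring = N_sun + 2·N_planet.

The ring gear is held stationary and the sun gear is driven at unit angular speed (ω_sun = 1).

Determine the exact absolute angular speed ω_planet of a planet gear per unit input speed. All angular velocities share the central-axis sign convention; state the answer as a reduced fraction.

-3/7

N_ring = 18 + 2·21 = 60
18(ω_s−ω_c) = −60(ω_r−ω_c),  ω_r=0, ω_s=1
18(1−ω_c) = −60(0−ω_c)  ⇒  78ω_c = 18  ⇒  ω_c = 3/13
sun–planet: 18·(1−3/13) = −21·(ω_p−ω_c)  ⇒  ω_p−ω_c = −(18/21)·(10/13) = -60/91
ω_p = 3/13 − 60/91 = -3/7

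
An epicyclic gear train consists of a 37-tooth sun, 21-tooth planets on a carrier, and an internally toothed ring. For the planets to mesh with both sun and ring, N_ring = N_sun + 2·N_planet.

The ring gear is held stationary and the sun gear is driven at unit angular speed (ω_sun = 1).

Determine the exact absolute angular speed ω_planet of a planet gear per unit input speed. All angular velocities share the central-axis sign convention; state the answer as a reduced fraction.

N_ring = 37 + 2·21 = 79
37(ω_s−ω_c) = −79(ω_r−ω_c),  ω_r=0, ω_s=1
37(1−ω_c) = −79(0−ω_c)  ⇒  116ω_c = 37  ⇒  ω_c = 37/116
sun–planet: 37·(1−37/116) = −21·(ω_p−ω_c)  ⇒  ω_p−ω_c = −(37/21)·(79/116) = -2923/2436
ω_p = 37/116 − 2923/2436 = -37/42

-37/42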